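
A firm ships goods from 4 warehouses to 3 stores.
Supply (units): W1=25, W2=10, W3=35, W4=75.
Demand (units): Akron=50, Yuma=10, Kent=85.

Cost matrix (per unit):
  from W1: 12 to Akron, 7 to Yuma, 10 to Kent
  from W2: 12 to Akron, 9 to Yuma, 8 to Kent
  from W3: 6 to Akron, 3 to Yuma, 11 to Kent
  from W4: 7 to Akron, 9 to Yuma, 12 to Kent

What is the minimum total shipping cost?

1285

One minimum-cost allocation:
  W1 to Kent: 25 × 10 = 250
  W2 to Kent: 10 × 8 = 80
  W3 to Akron: 25 × 6 = 150
  W3 to Yuma: 10 × 3 = 30
  W4 to Akron: 25 × 7 = 175
  W4 to Kent: 50 × 12 = 600
Total = 250 + 80 + 150 + 30 + 175 + 600 = 1285.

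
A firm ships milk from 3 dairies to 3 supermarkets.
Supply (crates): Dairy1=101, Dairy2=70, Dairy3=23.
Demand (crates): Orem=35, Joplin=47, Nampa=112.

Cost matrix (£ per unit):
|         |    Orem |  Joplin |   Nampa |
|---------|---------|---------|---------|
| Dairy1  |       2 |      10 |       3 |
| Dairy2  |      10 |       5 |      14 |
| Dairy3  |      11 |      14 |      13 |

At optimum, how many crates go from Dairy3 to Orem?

Optimal shipments:
  Dairy1–Nampa: 101 crates
  Dairy2–Orem: 23 crates
  Dairy2–Joplin: 47 crates
  Dairy3–Orem: 12 crates
  Dairy3–Nampa: 11 crates
Total cost = £1043.
So Dairy3→Orem carries 12 crates.

12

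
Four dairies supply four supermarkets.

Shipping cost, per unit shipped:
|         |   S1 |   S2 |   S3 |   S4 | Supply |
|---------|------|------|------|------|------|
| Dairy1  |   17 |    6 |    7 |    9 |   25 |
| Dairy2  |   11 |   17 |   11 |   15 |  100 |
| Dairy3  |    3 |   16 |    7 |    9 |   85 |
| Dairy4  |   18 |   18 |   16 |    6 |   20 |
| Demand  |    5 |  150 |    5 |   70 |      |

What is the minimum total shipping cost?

Optimal allocation:
  Dairy1→S2: 25 × 6 = 150
  Dairy2→S2: 100 × 17 = 1700
  Dairy3→S1: 5 × 3 = 15
  Dairy3→S2: 25 × 16 = 400
  Dairy3→S3: 5 × 7 = 35
  Dairy3→S4: 50 × 9 = 450
  Dairy4→S4: 20 × 6 = 120
Total = 150 + 1700 + 15 + 400 + 35 + 450 + 120 = 2870.

2870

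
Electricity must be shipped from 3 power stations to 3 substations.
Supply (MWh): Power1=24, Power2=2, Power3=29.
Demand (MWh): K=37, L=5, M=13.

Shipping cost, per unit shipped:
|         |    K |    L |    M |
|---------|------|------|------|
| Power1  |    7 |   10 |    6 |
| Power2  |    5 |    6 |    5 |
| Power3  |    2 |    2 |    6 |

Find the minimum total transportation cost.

One minimum-cost allocation:
  Power1->K: 11 × 7 = 77
  Power1->M: 13 × 6 = 78
  Power2->K: 2 × 5 = 10
  Power3->K: 24 × 2 = 48
  Power3->L: 5 × 2 = 10
Total = 77 + 78 + 10 + 48 + 10 = 223.
(Supply check: Power1 ships 24; Power2 ships 2; Power3 ships 29.)

223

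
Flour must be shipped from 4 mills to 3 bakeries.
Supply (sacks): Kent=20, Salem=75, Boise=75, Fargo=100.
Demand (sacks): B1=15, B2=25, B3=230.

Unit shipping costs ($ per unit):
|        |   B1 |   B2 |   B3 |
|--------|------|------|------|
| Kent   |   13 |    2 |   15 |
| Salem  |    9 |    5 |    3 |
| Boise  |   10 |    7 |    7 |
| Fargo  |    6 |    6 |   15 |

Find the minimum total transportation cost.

2110

Optimal allocation:
  Kent→B2: 20 sacks
  Salem→B3: 75 sacks
  Boise→B3: 75 sacks
  Fargo→B1: 15 sacks
  Fargo→B2: 5 sacks
  Fargo→B3: 80 sacks
Total cost = $2110.
(Supply check: Kent ships 20; Salem ships 75; Boise ships 75; Fargo ships 100.)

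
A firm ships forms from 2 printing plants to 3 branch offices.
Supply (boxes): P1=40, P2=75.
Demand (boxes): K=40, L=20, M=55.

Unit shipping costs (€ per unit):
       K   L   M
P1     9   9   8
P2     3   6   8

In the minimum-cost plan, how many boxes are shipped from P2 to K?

40

Solving gives:
  P1–M: 40 × €8 = €320
  P2–K: 40 × €3 = €120
  P2–L: 20 × €6 = €120
  P2–M: 15 × €8 = €120
Total cost = €680.
So P2→K carries 40 boxes.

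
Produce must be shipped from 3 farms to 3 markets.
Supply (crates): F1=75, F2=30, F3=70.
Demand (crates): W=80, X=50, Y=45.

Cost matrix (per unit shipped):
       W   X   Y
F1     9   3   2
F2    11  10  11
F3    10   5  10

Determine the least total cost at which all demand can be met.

1110

An optimal shipping plan:
  F1–X: 30 × 3 = 90
  F1–Y: 45 × 2 = 90
  F2–W: 30 × 11 = 330
  F3–W: 50 × 10 = 500
  F3–X: 20 × 5 = 100
Total = 90 + 90 + 330 + 500 + 100 = 1110.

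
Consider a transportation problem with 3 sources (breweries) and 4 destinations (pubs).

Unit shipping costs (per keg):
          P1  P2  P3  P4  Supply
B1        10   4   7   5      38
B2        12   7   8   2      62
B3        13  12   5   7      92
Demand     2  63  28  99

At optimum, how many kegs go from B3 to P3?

28

The minimum-cost plan:
  B1→P2: 38 × 4 = 152
  B2→P2: 25 × 7 = 175
  B2→P4: 37 × 2 = 74
  B3→P1: 2 × 13 = 26
  B3→P3: 28 × 5 = 140
  B3→P4: 62 × 7 = 434
Total cost = 1001.
So B3→P3 carries 28 kegs.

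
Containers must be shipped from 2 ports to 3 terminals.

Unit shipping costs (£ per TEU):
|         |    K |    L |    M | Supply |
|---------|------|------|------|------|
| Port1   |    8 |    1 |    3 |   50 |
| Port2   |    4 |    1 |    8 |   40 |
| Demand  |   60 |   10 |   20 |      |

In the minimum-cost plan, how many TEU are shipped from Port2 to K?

40

Solving gives:
  Port1 to K: 20 TEU
  Port1 to L: 10 TEU
  Port1 to M: 20 TEU
  Port2 to K: 40 TEU
Total cost = £390.
So Port2→K carries 40 TEU.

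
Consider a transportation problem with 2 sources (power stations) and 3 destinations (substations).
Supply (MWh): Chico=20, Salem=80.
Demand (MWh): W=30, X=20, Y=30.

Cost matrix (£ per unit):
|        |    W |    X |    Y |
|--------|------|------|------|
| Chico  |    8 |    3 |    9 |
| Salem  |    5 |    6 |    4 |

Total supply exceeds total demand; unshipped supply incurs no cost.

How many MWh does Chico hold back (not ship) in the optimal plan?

0

Minimum-cost shipments:
  Chico to X: 20 × £3 = £60
  Salem to W: 30 × £5 = £150
  Salem to Y: 30 × £4 = £120
Total cost = £330.
Chico ships 20 of its 20, leaving 0.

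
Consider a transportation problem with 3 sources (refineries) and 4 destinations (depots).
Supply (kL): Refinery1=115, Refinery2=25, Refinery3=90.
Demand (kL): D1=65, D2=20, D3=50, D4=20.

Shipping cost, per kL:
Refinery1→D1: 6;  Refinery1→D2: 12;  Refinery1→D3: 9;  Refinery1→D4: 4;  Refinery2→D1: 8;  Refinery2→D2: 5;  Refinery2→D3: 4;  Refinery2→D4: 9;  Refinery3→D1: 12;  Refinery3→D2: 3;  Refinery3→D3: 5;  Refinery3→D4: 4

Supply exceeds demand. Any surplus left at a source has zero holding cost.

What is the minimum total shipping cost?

755

One minimum-cost allocation:
  Refinery1→D1: 65 × 6 = 390
  Refinery2→D3: 25 × 4 = 100
  Refinery3→D2: 20 × 3 = 60
  Refinery3→D3: 25 × 5 = 125
  Refinery3→D4: 20 × 4 = 80
Total = 390 + 100 + 60 + 125 + 80 = 755.
(Supply check: Refinery1 ships 65; Refinery2 ships 25; Refinery3 ships 65.)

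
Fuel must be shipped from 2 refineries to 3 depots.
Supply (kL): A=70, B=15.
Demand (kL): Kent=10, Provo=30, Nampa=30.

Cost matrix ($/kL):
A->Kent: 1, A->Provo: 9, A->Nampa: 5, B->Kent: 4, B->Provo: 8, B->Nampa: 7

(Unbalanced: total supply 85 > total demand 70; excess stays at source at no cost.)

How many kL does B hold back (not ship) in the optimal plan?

An optimal plan:
  A–Kent: 10 × $1 = $10
  A–Provo: 15 × $9 = $135
  A–Nampa: 30 × $5 = $150
  B–Provo: 15 × $8 = $120
Total cost = $415.
B ships 15 of its 15, leaving 0.

0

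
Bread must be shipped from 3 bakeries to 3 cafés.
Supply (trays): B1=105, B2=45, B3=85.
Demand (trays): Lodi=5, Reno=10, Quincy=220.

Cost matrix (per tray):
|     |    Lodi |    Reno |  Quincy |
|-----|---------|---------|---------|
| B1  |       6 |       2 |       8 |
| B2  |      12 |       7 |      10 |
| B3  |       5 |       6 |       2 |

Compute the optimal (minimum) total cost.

1390

Optimal allocation:
  B1->Lodi: 5 trays
  B1->Reno: 10 trays
  B1->Quincy: 90 trays
  B2->Quincy: 45 trays
  B3->Quincy: 85 trays
Total cost = 1390.
(Supply check: B1 ships 105; B2 ships 45; B3 ships 85.)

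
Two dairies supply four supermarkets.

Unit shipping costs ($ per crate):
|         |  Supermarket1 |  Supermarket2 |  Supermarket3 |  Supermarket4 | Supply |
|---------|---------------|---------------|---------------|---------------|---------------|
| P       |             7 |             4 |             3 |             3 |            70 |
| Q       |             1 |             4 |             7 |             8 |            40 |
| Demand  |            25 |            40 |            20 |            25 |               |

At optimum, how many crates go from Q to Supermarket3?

Solving gives:
  P–Supermarket2: 25 × $4 = $100
  P–Supermarket3: 20 × $3 = $60
  P–Supermarket4: 25 × $3 = $75
  Q–Supermarket1: 25 × $1 = $25
  Q–Supermarket2: 15 × $4 = $60
Total cost = $320.
The route Q→Supermarket3 is not used.

0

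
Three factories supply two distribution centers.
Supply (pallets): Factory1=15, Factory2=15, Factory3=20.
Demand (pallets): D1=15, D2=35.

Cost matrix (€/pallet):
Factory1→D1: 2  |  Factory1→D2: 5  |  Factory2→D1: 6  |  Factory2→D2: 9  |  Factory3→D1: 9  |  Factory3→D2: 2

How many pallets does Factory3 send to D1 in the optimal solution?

0

Optimal shipments:
  Factory1->D1: 15 × €2 = €30
  Factory2->D2: 15 × €9 = €135
  Factory3->D2: 20 × €2 = €40
Total cost = €205.
The route Factory3→D1 is not used.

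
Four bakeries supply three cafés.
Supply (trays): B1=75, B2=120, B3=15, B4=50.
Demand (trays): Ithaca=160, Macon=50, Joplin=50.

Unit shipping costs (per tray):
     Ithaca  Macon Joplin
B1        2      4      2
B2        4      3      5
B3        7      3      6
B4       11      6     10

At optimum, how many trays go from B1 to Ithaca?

40

Optimal shipments:
  B1–Ithaca: 40 trays
  B1–Joplin: 35 trays
  B2–Ithaca: 120 trays
  B3–Joplin: 15 trays
  B4–Macon: 50 trays
Total cost = 1020.
So B1→Ithaca carries 40 trays.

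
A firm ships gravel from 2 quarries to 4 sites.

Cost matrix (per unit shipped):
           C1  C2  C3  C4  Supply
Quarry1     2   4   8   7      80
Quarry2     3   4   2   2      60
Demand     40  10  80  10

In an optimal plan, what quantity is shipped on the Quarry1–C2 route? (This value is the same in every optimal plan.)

10

The minimum-cost plan:
  Quarry1–C1: 40 × 2 = 80
  Quarry1–C2: 10 × 4 = 40
  Quarry1–C3: 20 × 8 = 160
  Quarry1–C4: 10 × 7 = 70
  Quarry2–C3: 60 × 2 = 120
Total cost = 470.
So Quarry1→C2 carries 10 truckloads.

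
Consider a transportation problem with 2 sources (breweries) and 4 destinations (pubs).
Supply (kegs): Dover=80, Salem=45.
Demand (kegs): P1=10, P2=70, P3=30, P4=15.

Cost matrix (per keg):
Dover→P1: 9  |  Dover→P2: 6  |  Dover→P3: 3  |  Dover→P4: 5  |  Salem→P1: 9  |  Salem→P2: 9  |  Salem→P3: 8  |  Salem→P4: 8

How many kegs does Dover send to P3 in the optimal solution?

Solving gives:
  Dover to P2: 35 × 6 = 210
  Dover to P3: 30 × 3 = 90
  Dover to P4: 15 × 5 = 75
  Salem to P1: 10 × 9 = 90
  Salem to P2: 35 × 9 = 315
Total cost = 780.
So Dover→P3 carries 30 kegs.

30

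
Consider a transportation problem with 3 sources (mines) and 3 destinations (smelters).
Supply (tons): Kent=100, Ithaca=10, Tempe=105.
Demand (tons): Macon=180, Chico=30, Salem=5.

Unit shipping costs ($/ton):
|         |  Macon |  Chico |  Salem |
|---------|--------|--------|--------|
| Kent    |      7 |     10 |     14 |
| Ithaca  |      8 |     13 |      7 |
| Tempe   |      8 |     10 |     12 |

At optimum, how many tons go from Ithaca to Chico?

The minimum-cost plan:
  Kent->Macon: 100 × $7 = $700
  Ithaca->Macon: 5 × $8 = $40
  Ithaca->Salem: 5 × $7 = $35
  Tempe->Macon: 75 × $8 = $600
  Tempe->Chico: 30 × $10 = $300
Total cost = $1675.
The route Ithaca→Chico is not used.

0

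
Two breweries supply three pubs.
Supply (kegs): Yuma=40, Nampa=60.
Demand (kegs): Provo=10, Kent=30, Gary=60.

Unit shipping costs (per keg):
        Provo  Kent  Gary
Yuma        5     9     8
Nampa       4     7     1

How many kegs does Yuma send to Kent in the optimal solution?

Solving gives:
  Yuma→Provo: 10 kegs
  Yuma→Kent: 30 kegs
  Nampa→Gary: 60 kegs
Total cost = 380.
So Yuma→Kent carries 30 kegs.

30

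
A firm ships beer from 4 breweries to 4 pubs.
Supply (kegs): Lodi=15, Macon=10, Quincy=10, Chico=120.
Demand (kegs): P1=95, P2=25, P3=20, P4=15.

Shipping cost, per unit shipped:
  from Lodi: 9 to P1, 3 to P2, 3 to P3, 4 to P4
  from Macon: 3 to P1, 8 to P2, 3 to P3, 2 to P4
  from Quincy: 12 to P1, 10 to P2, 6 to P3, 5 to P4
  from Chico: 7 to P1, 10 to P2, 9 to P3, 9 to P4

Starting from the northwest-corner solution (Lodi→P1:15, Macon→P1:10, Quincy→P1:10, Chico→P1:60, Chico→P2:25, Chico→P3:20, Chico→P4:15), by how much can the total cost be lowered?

Current plan cost = 15·9 + 10·3 + 10·12 + 60·7 + 25·10 + 20·9 + 15·9 = 1270.
Optimal plan:
  Lodi->P2: 15 × 3 = 45
  Macon->P4: 10 × 2 = 20
  Quincy->P3: 5 × 6 = 30
  Quincy->P4: 5 × 5 = 25
  Chico->P1: 95 × 7 = 665
  Chico->P2: 10 × 10 = 100
  Chico->P3: 15 × 9 = 135
Optimal cost = 1020.
Saving = 1270 − 1020 = 250.

250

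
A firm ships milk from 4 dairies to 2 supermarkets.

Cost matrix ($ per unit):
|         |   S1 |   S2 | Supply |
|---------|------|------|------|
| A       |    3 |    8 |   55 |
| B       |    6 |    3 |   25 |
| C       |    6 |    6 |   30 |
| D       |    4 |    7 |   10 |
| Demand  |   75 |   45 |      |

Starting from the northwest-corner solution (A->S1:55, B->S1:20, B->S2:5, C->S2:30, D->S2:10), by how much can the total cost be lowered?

Current plan cost = 55·3 + 20·6 + 5·3 + 30·6 + 10·7 = $550.
Optimal plan:
  A→S1: 55 × $3 = $165
  B→S2: 25 × $3 = $75
  C→S1: 10 × $6 = $60
  C→S2: 20 × $6 = $120
  D→S1: 10 × $4 = $40
Optimal cost = $460.
Saving = 550 − 460 = $90.

90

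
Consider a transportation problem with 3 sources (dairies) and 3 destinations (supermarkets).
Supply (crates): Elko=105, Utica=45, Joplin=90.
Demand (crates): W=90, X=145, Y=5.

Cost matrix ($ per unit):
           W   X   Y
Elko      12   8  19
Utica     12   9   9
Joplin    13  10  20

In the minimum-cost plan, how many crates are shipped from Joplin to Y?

The minimum-cost plan:
  Elko→X: 105 × $8 = $840
  Utica→W: 40 × $12 = $480
  Utica→Y: 5 × $9 = $45
  Joplin→W: 50 × $13 = $650
  Joplin→X: 40 × $10 = $400
Total cost = $2415.
The route Joplin→Y is not used.

0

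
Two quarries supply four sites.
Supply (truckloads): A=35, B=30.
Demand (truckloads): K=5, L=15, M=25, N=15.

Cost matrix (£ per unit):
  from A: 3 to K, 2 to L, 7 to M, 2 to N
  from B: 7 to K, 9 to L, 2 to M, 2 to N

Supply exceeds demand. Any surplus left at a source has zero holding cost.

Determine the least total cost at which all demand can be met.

125

A cheapest plan:
  A->K: 5 × £3 = £15
  A->L: 15 × £2 = £30
  A->N: 15 × £2 = £30
  B->M: 25 × £2 = £50
Total = 15 + 30 + 30 + 50 = £125.
(Supply check: A ships 35; B ships 25.)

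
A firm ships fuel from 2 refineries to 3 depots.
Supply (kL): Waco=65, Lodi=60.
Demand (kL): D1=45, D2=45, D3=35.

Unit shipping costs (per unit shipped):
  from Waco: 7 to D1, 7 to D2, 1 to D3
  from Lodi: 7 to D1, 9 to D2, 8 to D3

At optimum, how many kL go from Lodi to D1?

45

Optimal shipments:
  Waco->D2: 30 × 7 = 210
  Waco->D3: 35 × 1 = 35
  Lodi->D1: 45 × 7 = 315
  Lodi->D2: 15 × 9 = 135
Total cost = 695.
So Lodi→D1 carries 45 kL.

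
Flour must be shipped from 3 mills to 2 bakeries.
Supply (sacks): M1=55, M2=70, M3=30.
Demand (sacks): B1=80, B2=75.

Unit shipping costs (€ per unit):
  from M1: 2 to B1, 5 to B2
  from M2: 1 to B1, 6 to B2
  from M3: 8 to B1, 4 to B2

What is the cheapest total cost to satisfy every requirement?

435

An optimal shipping plan:
  M1->B1: 10 × €2 = €20
  M1->B2: 45 × €5 = €225
  M2->B1: 70 × €1 = €70
  M3->B2: 30 × €4 = €120
Total = 20 + 225 + 70 + 120 = €435.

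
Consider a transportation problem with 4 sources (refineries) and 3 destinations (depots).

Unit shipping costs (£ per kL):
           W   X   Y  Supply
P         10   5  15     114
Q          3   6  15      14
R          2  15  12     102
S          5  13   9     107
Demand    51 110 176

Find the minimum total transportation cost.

2469

An optimal shipping plan:
  P to X: 110 × £5 = £550
  P to Y: 4 × £15 = £60
  Q to W: 14 × £3 = £42
  R to W: 37 × £2 = £74
  R to Y: 65 × £12 = £780
  S to Y: 107 × £9 = £963
Total = 550 + 60 + 42 + 74 + 780 + 963 = £2469.
(Supply check: P ships 114; Q ships 14; R ships 102; S ships 107.)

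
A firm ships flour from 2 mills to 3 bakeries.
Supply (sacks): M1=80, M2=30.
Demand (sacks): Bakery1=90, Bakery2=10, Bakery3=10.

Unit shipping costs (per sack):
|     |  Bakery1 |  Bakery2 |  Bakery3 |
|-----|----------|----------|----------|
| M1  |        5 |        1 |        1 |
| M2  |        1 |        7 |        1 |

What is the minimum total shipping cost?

350

An optimal shipping plan:
  M1→Bakery1: 60 × 5 = 300
  M1→Bakery2: 10 × 1 = 10
  M1→Bakery3: 10 × 1 = 10
  M2→Bakery1: 30 × 1 = 30
Total = 300 + 10 + 10 + 30 = 350.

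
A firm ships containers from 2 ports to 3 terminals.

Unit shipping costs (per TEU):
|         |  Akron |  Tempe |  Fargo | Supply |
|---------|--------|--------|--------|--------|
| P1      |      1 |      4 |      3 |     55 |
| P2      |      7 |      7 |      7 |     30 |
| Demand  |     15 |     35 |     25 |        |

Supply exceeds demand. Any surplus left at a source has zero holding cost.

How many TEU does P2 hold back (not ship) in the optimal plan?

10

Minimum-cost shipments:
  P1→Akron: 15 TEU
  P1→Tempe: 15 TEU
  P1→Fargo: 25 TEU
  P2→Tempe: 20 TEU
Total cost = 290.
P2 ships 20 of its 30, leaving 10.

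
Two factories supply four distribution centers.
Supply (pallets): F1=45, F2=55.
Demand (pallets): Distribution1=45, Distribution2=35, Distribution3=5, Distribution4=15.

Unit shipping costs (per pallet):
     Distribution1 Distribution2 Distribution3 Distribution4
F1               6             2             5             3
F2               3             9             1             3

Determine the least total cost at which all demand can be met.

A cheapest plan:
  F1->Distribution2: 35 pallets
  F1->Distribution4: 10 pallets
  F2->Distribution1: 45 pallets
  F2->Distribution3: 5 pallets
  F2->Distribution4: 5 pallets
Total cost = 255.

255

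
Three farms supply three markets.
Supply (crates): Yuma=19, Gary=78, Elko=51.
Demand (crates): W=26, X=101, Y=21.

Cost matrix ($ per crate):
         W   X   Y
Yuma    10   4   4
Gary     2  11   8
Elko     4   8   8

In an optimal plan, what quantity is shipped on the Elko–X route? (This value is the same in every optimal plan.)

The minimum-cost plan:
  Yuma→X: 19 × $4 = $76
  Gary→W: 26 × $2 = $52
  Gary→X: 31 × $11 = $341
  Gary→Y: 21 × $8 = $168
  Elko→X: 51 × $8 = $408
Total cost = $1045.
So Elko→X carries 51 crates.

51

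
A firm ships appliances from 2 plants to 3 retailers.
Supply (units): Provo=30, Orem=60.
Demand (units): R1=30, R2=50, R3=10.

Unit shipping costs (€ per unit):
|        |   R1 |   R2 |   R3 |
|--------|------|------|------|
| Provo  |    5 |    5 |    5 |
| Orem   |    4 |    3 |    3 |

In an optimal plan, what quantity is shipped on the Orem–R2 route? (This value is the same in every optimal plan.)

50

The minimum-cost plan:
  Provo–R1: 30 units
  Orem–R2: 50 units
  Orem–R3: 10 units
Total cost = €330.
So Orem→R2 carries 50 units.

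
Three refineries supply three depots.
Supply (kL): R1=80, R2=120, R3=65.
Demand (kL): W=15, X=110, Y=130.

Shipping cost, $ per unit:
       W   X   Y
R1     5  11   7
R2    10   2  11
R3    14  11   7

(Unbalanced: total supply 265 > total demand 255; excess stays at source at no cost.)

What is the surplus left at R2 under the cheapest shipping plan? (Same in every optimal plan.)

10

An optimal plan:
  R1→W: 15 × $5 = $75
  R1→Y: 65 × $7 = $455
  R2→X: 110 × $2 = $220
  R3→Y: 65 × $7 = $455
Total cost = $1205.
R2 ships 110 of its 120, leaving 10.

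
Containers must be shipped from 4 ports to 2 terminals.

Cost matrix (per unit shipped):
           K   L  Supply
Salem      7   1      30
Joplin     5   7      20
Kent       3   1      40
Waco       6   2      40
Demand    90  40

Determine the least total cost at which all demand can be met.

A cheapest plan:
  Salem→L: 30 × 1 = 30
  Joplin→K: 20 × 5 = 100
  Kent→K: 40 × 3 = 120
  Waco→K: 30 × 6 = 180
  Waco→L: 10 × 2 = 20
Total = 30 + 100 + 120 + 180 + 20 = 450.

450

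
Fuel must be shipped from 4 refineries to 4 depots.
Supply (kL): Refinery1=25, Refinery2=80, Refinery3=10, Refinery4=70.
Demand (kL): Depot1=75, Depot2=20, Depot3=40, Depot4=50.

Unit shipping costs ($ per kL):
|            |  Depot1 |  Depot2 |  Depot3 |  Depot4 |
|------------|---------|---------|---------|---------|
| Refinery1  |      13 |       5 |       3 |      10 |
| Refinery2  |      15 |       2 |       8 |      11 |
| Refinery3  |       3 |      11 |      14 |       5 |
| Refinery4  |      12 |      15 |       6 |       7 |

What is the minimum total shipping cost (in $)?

1530

Optimal allocation:
  Refinery1->Depot3: 25 × $3 = $75
  Refinery2->Depot1: 45 × $15 = $675
  Refinery2->Depot2: 20 × $2 = $40
  Refinery2->Depot3: 15 × $8 = $120
  Refinery3->Depot1: 10 × $3 = $30
  Refinery4->Depot1: 20 × $12 = $240
  Refinery4->Depot4: 50 × $7 = $350
Total = 75 + 675 + 40 + 120 + 30 + 240 + 350 = $1530.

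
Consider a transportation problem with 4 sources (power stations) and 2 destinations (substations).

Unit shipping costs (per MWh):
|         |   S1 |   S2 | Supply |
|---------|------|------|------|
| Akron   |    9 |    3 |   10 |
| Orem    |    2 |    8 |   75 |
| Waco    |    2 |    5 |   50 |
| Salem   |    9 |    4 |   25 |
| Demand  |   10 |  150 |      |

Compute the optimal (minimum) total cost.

An optimal shipping plan:
  Akron->S2: 10 × 3 = 30
  Orem->S1: 10 × 2 = 20
  Orem->S2: 65 × 8 = 520
  Waco->S2: 50 × 5 = 250
  Salem->S2: 25 × 4 = 100
Total = 30 + 20 + 520 + 250 + 100 = 920.
(Supply check: Akron ships 10; Orem ships 75; Waco ships 50; Salem ships 25.)

920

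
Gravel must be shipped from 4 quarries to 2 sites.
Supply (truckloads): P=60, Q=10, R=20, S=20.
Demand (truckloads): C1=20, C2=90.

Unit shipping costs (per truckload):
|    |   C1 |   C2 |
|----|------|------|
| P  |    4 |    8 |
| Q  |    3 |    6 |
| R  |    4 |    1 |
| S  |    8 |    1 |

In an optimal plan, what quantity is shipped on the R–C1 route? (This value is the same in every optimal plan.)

0

Solving gives:
  P->C1: 20 × 4 = 80
  P->C2: 40 × 8 = 320
  Q->C2: 10 × 6 = 60
  R->C2: 20 × 1 = 20
  S->C2: 20 × 1 = 20
Total cost = 500.
The route R→C1 is not used.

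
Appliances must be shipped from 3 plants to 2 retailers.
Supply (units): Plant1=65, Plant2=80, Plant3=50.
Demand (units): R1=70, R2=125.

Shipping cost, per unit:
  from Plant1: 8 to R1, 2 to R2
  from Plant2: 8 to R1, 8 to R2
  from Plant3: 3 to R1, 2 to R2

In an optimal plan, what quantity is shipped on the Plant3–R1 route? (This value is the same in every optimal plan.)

The minimum-cost plan:
  Plant1–R2: 65 × 2 = 130
  Plant2–R1: 70 × 8 = 560
  Plant2–R2: 10 × 8 = 80
  Plant3–R2: 50 × 2 = 100
Total cost = 870.
The route Plant3→R1 is not used.

0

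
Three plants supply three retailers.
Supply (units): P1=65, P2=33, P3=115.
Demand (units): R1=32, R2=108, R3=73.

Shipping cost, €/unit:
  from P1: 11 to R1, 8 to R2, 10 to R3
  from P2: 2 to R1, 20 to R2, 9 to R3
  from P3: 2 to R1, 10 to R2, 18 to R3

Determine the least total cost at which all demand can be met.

1791

One minimum-cost allocation:
  P1 to R2: 25 × €8 = €200
  P1 to R3: 40 × €10 = €400
  P2 to R3: 33 × €9 = €297
  P3 to R1: 32 × €2 = €64
  P3 to R2: 83 × €10 = €830
Total = 200 + 400 + 297 + 64 + 830 = €1791.
(Supply check: P1 ships 65; P2 ships 33; P3 ships 115.)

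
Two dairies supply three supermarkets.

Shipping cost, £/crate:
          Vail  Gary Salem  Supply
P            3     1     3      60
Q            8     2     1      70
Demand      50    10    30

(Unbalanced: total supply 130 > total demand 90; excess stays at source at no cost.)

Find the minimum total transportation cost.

An optimal shipping plan:
  P->Vail: 50 × £3 = £150
  P->Gary: 10 × £1 = £10
  Q->Salem: 30 × £1 = £30
Total = 150 + 10 + 30 = £190.

190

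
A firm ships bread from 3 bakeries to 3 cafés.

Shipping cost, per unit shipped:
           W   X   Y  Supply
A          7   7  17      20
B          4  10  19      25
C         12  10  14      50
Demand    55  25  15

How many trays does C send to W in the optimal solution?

10

Solving gives:
  A->W: 20 trays
  B->W: 25 trays
  C->W: 10 trays
  C->X: 25 trays
  C->Y: 15 trays
Total cost = 820.
So C→W carries 10 trays.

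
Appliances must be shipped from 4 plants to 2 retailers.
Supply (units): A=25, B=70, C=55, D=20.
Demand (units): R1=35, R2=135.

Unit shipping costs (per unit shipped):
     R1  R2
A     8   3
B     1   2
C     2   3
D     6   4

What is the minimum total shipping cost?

425

Optimal allocation:
  A→R2: 25 × 3 = 75
  B→R2: 70 × 2 = 140
  C→R1: 35 × 2 = 70
  C→R2: 20 × 3 = 60
  D→R2: 20 × 4 = 80
Total = 75 + 140 + 70 + 60 + 80 = 425.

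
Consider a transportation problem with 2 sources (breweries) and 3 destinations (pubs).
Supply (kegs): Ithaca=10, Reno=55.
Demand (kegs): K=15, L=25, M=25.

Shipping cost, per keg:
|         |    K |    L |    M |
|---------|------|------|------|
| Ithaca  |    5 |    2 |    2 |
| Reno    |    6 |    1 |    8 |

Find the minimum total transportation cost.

Optimal allocation:
  Ithaca to M: 10 × 2 = 20
  Reno to K: 15 × 6 = 90
  Reno to L: 25 × 1 = 25
  Reno to M: 15 × 8 = 120
Total = 20 + 90 + 25 + 120 = 255.
(Supply check: Ithaca ships 10; Reno ships 55.)

255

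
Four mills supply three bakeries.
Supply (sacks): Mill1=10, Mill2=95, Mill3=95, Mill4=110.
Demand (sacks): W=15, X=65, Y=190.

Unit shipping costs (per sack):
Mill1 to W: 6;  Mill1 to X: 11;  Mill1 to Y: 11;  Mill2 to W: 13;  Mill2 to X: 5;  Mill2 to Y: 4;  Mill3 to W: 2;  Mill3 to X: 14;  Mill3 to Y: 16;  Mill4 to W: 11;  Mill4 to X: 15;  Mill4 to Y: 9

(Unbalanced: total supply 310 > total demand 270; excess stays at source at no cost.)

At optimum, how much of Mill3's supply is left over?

An optimal plan:
  Mill1→X: 10 × 11 = 110
  Mill2→X: 15 × 5 = 75
  Mill2→Y: 80 × 4 = 320
  Mill3→W: 15 × 2 = 30
  Mill3→X: 40 × 14 = 560
  Mill4→Y: 110 × 9 = 990
Total cost = 2085.
Mill3 ships 55 of its 95, leaving 40.

40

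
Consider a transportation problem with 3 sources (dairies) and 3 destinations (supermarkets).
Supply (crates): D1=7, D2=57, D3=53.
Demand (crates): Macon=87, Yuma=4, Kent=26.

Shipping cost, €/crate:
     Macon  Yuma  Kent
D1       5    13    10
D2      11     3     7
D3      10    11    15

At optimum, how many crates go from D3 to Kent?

Solving gives:
  D1→Macon: 7 × €5 = €35
  D2→Macon: 27 × €11 = €297
  D2→Yuma: 4 × €3 = €12
  D2→Kent: 26 × €7 = €182
  D3→Macon: 53 × €10 = €530
Total cost = €1056.
The route D3→Kent is not used.

0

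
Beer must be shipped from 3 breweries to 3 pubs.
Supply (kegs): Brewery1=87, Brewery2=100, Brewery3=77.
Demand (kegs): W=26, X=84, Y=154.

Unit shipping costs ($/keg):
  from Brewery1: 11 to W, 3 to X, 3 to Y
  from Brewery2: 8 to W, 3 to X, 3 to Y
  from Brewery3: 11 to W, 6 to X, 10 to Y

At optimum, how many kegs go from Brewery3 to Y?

0

Optimal shipments:
  Brewery1–Y: 87 × $3 = $261
  Brewery2–X: 33 × $3 = $99
  Brewery2–Y: 67 × $3 = $201
  Brewery3–W: 26 × $11 = $286
  Brewery3–X: 51 × $6 = $306
Total cost = $1153.
The route Brewery3→Y is not used.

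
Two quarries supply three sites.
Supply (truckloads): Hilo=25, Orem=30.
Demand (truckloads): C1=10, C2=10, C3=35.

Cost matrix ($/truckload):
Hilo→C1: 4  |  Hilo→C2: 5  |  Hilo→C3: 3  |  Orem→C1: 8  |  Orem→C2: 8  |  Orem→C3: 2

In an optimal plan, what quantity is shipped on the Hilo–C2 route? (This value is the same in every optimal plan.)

10

The minimum-cost plan:
  Hilo->C1: 10 × $4 = $40
  Hilo->C2: 10 × $5 = $50
  Hilo->C3: 5 × $3 = $15
  Orem->C3: 30 × $2 = $60
Total cost = $165.
So Hilo→C2 carries 10 truckloads.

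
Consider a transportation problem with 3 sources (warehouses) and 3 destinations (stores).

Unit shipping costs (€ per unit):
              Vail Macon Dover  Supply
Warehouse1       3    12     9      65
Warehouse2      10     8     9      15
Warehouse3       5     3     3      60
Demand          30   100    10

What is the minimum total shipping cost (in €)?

780

One minimum-cost allocation:
  Warehouse1->Vail: 30 × €3 = €90
  Warehouse1->Macon: 25 × €12 = €300
  Warehouse1->Dover: 10 × €9 = €90
  Warehouse2->Macon: 15 × €8 = €120
  Warehouse3->Macon: 60 × €3 = €180
Total = 90 + 300 + 90 + 120 + 180 = €780.
(Supply check: Warehouse1 ships 65; Warehouse2 ships 15; Warehouse3 ships 60.)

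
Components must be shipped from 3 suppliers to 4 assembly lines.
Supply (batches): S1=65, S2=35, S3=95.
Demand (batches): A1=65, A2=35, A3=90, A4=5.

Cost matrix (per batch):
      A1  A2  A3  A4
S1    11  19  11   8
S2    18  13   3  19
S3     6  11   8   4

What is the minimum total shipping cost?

1550

A cheapest plan:
  S1→A1: 5 × 11 = 55
  S1→A3: 55 × 11 = 605
  S1→A4: 5 × 8 = 40
  S2→A3: 35 × 3 = 105
  S3→A1: 60 × 6 = 360
  S3→A2: 35 × 11 = 385
Total = 55 + 605 + 40 + 105 + 360 + 385 = 1550.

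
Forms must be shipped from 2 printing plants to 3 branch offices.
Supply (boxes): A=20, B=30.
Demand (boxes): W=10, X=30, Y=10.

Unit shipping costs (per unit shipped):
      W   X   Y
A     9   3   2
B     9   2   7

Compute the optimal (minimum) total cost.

A cheapest plan:
  A to W: 10 × 9 = 90
  A to Y: 10 × 2 = 20
  B to X: 30 × 2 = 60
Total = 90 + 20 + 60 = 170.

170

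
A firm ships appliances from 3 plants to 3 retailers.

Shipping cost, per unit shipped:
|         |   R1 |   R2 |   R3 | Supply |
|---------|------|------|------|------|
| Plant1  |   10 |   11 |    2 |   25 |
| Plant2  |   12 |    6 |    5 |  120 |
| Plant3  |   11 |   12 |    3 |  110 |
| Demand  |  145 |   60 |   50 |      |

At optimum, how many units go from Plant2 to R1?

The minimum-cost plan:
  Plant1→R3: 25 × 2 = 50
  Plant2→R1: 60 × 12 = 720
  Plant2→R2: 60 × 6 = 360
  Plant3→R1: 85 × 11 = 935
  Plant3→R3: 25 × 3 = 75
Total cost = 2140.
So Plant2→R1 carries 60 units.

60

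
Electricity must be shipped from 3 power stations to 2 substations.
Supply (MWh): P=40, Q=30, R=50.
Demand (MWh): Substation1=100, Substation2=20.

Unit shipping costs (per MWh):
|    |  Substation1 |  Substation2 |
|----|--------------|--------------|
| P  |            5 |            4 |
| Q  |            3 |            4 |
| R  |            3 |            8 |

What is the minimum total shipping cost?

One minimum-cost allocation:
  P->Substation1: 20 × 5 = 100
  P->Substation2: 20 × 4 = 80
  Q->Substation1: 30 × 3 = 90
  R->Substation1: 50 × 3 = 150
Total = 100 + 80 + 90 + 150 = 420.

420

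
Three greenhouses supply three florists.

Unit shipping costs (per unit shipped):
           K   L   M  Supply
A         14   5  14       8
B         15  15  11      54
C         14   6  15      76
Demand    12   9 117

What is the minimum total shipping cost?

1753

A cheapest plan:
  A→M: 8 × 14 = 112
  B→M: 54 × 11 = 594
  C→K: 12 × 14 = 168
  C→L: 9 × 6 = 54
  C→M: 55 × 15 = 825
Total = 112 + 594 + 168 + 54 + 825 = 1753.
(Supply check: A ships 8; B ships 54; C ships 76.)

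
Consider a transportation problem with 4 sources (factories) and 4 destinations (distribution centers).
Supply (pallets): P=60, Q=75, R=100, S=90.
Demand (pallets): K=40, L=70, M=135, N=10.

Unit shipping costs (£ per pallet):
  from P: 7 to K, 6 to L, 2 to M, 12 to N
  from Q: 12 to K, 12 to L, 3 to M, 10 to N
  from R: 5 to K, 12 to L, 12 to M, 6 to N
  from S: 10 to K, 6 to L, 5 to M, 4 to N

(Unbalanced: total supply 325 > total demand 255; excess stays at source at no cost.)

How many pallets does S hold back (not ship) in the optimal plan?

10

Minimum-cost shipments:
  P–M: 60 × £2 = £120
  Q–M: 75 × £3 = £225
  R–K: 40 × £5 = £200
  S–L: 70 × £6 = £420
  S–N: 10 × £4 = £40
Total cost = £1005.
S ships 80 of its 90, leaving 10.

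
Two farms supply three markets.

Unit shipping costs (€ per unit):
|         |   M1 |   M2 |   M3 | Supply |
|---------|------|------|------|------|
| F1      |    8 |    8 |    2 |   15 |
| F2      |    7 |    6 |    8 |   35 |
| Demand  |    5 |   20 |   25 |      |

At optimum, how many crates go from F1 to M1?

Solving gives:
  F1–M3: 15 × €2 = €30
  F2–M1: 5 × €7 = €35
  F2–M2: 20 × €6 = €120
  F2–M3: 10 × €8 = €80
Total cost = €265.
The route F1→M1 is not used.

0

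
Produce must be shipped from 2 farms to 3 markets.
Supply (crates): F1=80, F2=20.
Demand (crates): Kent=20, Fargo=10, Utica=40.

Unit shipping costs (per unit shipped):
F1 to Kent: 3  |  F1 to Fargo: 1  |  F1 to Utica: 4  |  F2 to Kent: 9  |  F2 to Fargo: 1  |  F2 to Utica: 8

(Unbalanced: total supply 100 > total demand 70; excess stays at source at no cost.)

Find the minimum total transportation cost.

One minimum-cost allocation:
  F1–Kent: 20 × 3 = 60
  F1–Fargo: 10 × 1 = 10
  F1–Utica: 40 × 4 = 160
Total = 60 + 10 + 160 = 230.

230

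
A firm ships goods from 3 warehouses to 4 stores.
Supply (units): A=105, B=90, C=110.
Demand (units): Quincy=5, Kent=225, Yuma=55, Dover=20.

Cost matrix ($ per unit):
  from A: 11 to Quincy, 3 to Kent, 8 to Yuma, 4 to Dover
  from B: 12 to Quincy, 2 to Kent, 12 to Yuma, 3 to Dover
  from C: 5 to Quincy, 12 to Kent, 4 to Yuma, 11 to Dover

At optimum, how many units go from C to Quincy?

5

The minimum-cost plan:
  A->Kent: 105 × $3 = $315
  B->Kent: 90 × $2 = $180
  C->Quincy: 5 × $5 = $25
  C->Kent: 30 × $12 = $360
  C->Yuma: 55 × $4 = $220
  C->Dover: 20 × $11 = $220
Total cost = $1320.
So C→Quincy carries 5 units.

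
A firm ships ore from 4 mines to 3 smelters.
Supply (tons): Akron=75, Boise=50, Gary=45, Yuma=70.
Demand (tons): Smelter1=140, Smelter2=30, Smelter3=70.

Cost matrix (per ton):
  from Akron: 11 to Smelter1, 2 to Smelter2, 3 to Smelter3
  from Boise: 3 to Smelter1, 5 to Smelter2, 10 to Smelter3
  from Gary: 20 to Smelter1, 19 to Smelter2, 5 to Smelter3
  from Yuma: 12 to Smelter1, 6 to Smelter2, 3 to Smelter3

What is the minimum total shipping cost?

1545

An optimal shipping plan:
  Akron to Smelter1: 45 tons
  Akron to Smelter2: 30 tons
  Boise to Smelter1: 50 tons
  Gary to Smelter3: 45 tons
  Yuma to Smelter1: 45 tons
  Yuma to Smelter3: 25 tons
Total cost = 1545.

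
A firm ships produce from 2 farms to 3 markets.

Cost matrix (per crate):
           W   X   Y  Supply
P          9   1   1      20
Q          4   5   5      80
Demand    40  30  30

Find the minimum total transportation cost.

An optimal shipping plan:
  P–X: 20 × 1 = 20
  Q–W: 40 × 4 = 160
  Q–X: 10 × 5 = 50
  Q–Y: 30 × 5 = 150
Total = 20 + 160 + 50 + 150 = 380.

380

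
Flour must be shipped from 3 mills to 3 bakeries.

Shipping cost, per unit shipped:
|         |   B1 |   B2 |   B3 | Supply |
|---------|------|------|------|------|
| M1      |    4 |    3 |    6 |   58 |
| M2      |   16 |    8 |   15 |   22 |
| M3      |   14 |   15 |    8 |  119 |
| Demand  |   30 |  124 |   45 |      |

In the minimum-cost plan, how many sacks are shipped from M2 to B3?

0

Solving gives:
  M1–B2: 58 sacks
  M2–B2: 22 sacks
  M3–B1: 30 sacks
  M3–B2: 44 sacks
  M3–B3: 45 sacks
Total cost = 1790.
The route M2→B3 is not used.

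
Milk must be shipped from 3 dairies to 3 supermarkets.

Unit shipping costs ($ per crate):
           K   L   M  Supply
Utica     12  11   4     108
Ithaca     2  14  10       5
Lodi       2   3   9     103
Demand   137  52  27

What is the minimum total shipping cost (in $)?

One minimum-cost allocation:
  Utica–K: 29 × $12 = $348
  Utica–L: 52 × $11 = $572
  Utica–M: 27 × $4 = $108
  Ithaca–K: 5 × $2 = $10
  Lodi–K: 103 × $2 = $206
Total = 348 + 572 + 108 + 10 + 206 = $1244.

1244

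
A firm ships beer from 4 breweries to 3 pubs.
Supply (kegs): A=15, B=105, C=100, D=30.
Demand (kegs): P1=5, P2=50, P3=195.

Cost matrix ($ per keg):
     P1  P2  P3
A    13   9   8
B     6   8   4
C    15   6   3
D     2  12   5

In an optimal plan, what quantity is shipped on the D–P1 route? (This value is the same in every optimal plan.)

5

Solving gives:
  A to P2: 15 × $9 = $135
  B to P3: 105 × $4 = $420
  C to P2: 35 × $6 = $210
  C to P3: 65 × $3 = $195
  D to P1: 5 × $2 = $10
  D to P3: 25 × $5 = $125
Total cost = $1095.
So D→P1 carries 5 kegs.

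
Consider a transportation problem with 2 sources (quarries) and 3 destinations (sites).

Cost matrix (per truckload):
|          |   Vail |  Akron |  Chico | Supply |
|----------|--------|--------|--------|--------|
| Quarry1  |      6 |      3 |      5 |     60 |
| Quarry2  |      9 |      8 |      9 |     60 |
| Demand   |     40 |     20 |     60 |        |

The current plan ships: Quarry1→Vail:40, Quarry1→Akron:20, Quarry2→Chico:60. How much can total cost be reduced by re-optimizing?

Current plan cost = 40·6 + 20·3 + 60·9 = 840.
Optimal plan:
  Quarry1→Akron: 20 × 3 = 60
  Quarry1→Chico: 40 × 5 = 200
  Quarry2→Vail: 40 × 9 = 360
  Quarry2→Chico: 20 × 9 = 180
Optimal cost = 800.
Saving = 840 − 800 = 40.

40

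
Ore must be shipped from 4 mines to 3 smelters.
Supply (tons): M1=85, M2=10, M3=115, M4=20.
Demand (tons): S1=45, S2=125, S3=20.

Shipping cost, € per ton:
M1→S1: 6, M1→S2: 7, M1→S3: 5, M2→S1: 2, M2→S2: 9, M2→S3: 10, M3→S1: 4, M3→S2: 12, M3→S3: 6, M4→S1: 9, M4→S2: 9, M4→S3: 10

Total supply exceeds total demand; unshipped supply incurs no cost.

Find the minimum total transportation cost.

One minimum-cost allocation:
  M1 to S2: 85 × €7 = €595
  M2 to S2: 10 × €9 = €90
  M3 to S1: 45 × €4 = €180
  M3 to S2: 10 × €12 = €120
  M3 to S3: 20 × €6 = €120
  M4 to S2: 20 × €9 = €180
Total = 595 + 90 + 180 + 120 + 120 + 180 = €1285.

1285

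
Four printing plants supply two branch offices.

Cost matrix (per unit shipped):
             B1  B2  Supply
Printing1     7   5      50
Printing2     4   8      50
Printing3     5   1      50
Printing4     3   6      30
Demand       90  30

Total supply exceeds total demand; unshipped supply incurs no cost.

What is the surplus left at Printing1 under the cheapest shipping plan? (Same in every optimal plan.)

50

Minimum-cost shipments:
  Printing2→B1: 50 × 4 = 200
  Printing3→B1: 10 × 5 = 50
  Printing3→B2: 30 × 1 = 30
  Printing4→B1: 30 × 3 = 90
Total cost = 370.
Printing1 ships 0 of its 50, leaving 50.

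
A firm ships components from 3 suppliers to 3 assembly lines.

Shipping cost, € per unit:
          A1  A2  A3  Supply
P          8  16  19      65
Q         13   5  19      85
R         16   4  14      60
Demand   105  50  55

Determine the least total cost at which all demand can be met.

2055

An optimal shipping plan:
  P->A1: 65 batches
  Q->A1: 40 batches
  Q->A2: 45 batches
  R->A2: 5 batches
  R->A3: 55 batches
Total cost = €2055.
(Supply check: P ships 65; Q ships 85; R ships 60.)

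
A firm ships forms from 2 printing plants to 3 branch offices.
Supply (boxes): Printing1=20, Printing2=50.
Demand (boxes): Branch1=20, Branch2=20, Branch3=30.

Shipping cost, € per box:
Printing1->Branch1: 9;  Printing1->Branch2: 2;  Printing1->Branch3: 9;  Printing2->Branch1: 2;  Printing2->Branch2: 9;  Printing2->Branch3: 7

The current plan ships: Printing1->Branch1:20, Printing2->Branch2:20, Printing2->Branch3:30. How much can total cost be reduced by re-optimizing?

280

Current plan cost = 20·9 + 20·9 + 30·7 = €570.
Optimal plan:
  Printing1 to Branch2: 20 × €2 = €40
  Printing2 to Branch1: 20 × €2 = €40
  Printing2 to Branch3: 30 × €7 = €210
Optimal cost = €290.
Saving = 570 − 290 = €280.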